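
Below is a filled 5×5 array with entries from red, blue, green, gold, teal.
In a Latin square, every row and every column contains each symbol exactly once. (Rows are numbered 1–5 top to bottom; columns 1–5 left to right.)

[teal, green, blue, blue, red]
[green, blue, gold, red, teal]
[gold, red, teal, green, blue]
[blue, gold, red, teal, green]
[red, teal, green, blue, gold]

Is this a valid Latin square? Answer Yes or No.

Row 1 contains blue twice (at columns 3 and 4), so it is not a permutation.

No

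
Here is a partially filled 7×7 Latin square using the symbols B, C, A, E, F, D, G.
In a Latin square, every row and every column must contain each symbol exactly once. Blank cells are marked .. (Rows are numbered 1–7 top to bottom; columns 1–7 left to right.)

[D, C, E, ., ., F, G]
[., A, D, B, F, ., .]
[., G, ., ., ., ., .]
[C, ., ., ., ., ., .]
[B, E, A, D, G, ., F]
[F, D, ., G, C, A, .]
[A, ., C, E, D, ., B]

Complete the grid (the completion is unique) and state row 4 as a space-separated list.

Row 1, column 4: row 1 has {C, E, F, D, G} and column 4 has {B, E, D, G}, leaving only A.
Row 4, column 4: row 4 has {C} and column 4 has {B, A, E, D, G}, leaving only F.
Row 4, column 2: row 4 has {C, F} and column 2 has {C, A, E, D, G}, leaving only B.
Row 4, column 3: row 4 has {B, C, F} and column 3 has {C, A, E, D}, leaving only G.
Row 1, column 5: row 1 has {C, A, E, F, D, G} and column 5 has {C, F, D, G}, leaving only B.
Row 3, column 1: row 3 has {G} and column 1 has {B, C, A, F, D}, leaving only E.
Row 2, column 1: row 2 has {B, A, F, D} and column 1 has {B, C, A, E, F, D}, leaving only G.
Row 3, column 4: row 3 has {E, G} and column 4 has {B, A, E, F, D, G}, leaving only C.
Row 3, column 5: row 3 has {C, E, G} and column 5 has {B, C, F, D, G}, leaving only A.
Row 4, column 5: row 4 has {B, C, F, G} and column 5 has {B, C, A, F, D, G}, leaving only E.
Row 4, column 6: row 4 has {B, C, E, F, G} and column 6 has {A, F}, leaving only D.
Row 4, column 7: row 4 has {B, C, E, F, D, G} and column 7 has {B, F, G}, leaving only A.
So row 4 reads: C B G F E D A.

C B G F E D A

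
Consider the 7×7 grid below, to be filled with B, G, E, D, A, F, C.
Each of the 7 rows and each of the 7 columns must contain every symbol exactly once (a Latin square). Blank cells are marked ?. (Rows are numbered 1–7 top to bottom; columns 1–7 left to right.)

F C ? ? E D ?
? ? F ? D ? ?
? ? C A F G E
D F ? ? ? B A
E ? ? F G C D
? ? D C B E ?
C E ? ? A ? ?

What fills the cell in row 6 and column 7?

F

Row 2, column 6: row 2 has {D, F} and column 6 has {B, G, E, D, C}, leaving only A.
Row 3, column 1: row 3 has {G, E, A, F, C} and column 1 has {E, D, F, C}, leaving only B.
Row 2, column 1: row 2 has {D, A, F} and column 1 has {B, E, D, F, C}, leaving only G.
Row 2, column 2: row 2 has {G, D, A, F} and column 2 has {E, F, C}, leaving only B.
Row 2, column 4: row 2 has {B, G, D, A, F} and column 4 has {A, F, C}, leaving only E.
Row 2, column 7: row 2 has {B, G, E, D, A, F} and column 7 has {E, D, A}, leaving only C.
Row 3, column 2: row 3 has {B, G, E, A, F, C} and column 2 has {B, E, F, C}, leaving only D.
Row 4, column 4: row 4 has {B, D, A, F} and column 4 has {E, A, F, C}, leaving only G.
Row 1, column 4: row 1 has {E, D, F, C} and column 4 has {G, E, A, F, C}, leaving only B.
Row 1, column 7: row 1 has {B, E, D, F, C} and column 7 has {E, D, A, C}, leaving only G.
Row 6 already has {B, E, D, C} and column 7 already has {G, E, D, A, C}, so row 6, column 7 must be F.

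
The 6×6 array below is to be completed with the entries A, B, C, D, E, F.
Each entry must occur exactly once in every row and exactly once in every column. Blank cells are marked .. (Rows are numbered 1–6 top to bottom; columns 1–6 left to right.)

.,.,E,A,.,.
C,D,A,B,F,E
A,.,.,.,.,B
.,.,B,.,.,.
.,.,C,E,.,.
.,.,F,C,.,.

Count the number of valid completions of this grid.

26

Row 1, column 1: eliminating its row and column leaves {B, D, F}.
Row 1, column 2: eliminating its row and column leaves {B, C, F}.
Row 1, column 5: eliminating its row and column leaves {B, C, D}.
Row 1, column 6: eliminating its row and column leaves {C, D, F}.
Row 3, column 2: eliminating its row and column leaves {C, E, F}.
Row 3, column 3: eliminating its row and column leaves {D}.
Row 3, column 4: eliminating its row and column leaves {D, F}.
Row 3, column 5: eliminating its row and column leaves {C, D, E}.
Row 4, column 1: eliminating its row and column leaves {D, E, F}.
Row 4, column 2: eliminating its row and column leaves {A, C, E, F}.
Row 4, column 4: eliminating its row and column leaves {D, F}.
Row 4, column 5: eliminating its row and column leaves {A, C, D, E}.
Row 4, column 6: eliminating its row and column leaves {A, C, D, F}.
Row 5, column 1: eliminating its row and column leaves {B, D, F}.
Row 5, column 2: eliminating its row and column leaves {A, B, F}.
Row 5, column 5: eliminating its row and column leaves {A, B, D}.
Row 5, column 6: eliminating its row and column leaves {A, D, F}.
Row 6, column 1: eliminating its row and column leaves {B, D, E}.
Row 6, column 2: eliminating its row and column leaves {A, B, E}.
Row 6, column 5: eliminating its row and column leaves {A, B, D, E}.
Row 6, column 6: eliminating its row and column leaves {A, D}.
Enumerating the assignments across these blanks that avoid any row or column repeat gives 26 completions.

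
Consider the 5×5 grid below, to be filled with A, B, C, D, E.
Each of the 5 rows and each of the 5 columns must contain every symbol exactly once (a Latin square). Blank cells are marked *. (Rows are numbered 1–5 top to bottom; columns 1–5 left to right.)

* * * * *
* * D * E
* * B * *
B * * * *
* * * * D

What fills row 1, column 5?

B

Row 1, column 5 is narrowed to {A, B, C}.
If it were A, then row 4, column 5 would be left with no valid symbol.
If it were C, then row 4, column 5 would be left with no valid symbol.
So row 1, column 5 must be B.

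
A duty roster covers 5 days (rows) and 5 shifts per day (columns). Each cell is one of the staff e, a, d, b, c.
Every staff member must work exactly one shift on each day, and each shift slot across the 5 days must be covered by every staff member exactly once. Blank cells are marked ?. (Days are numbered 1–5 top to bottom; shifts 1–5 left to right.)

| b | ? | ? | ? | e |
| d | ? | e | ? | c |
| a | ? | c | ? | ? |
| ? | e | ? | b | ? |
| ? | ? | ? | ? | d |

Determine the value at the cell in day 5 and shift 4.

c

Day 2, shift 4: day 2 has {e, d, c} and shift 4 has {b}, leaving only a.
Day 2, shift 2: day 2 has {e, a, d, c} and shift 2 has {e}, leaving only b.
Day 3, shift 2: day 3 has {a, c} and shift 2 has {e, b}, leaving only d.
Day 3, shift 4: day 3 has {a, d, c} and shift 4 has {a, b}, leaving only e.
Day 5 already has {d} and shift 4 already has {e, a, b}, so day 5, shift 4 must be c.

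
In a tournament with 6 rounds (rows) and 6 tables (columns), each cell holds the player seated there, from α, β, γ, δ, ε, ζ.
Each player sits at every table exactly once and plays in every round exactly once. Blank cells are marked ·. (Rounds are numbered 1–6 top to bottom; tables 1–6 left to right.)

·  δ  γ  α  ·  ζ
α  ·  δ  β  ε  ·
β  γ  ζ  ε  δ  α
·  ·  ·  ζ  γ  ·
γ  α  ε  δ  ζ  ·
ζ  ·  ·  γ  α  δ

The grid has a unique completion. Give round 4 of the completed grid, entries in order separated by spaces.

Round 1, table 1: round 1 has {α, γ, δ, ζ} and table 1 has {α, β, γ, ζ}, leaving only ε.
Round 4, table 1: round 4 has {γ, ζ} and table 1 has {α, β, γ, ε, ζ}, leaving only δ.
Round 1, table 5: round 1 has {α, γ, δ, ε, ζ} and table 5 has {α, γ, δ, ε, ζ}, leaving only β.
Round 2, table 2: round 2 has {α, β, δ, ε} and table 2 has {α, γ, δ}, leaving only ζ.
Round 2, table 6: round 2 has {α, β, δ, ε, ζ} and table 6 has {α, δ, ζ}, leaving only γ.
Round 5, table 6: round 5 has {α, γ, δ, ε, ζ} and table 6 has {α, γ, δ, ζ}, leaving only β.
Round 4, table 6: round 4 has {γ, δ, ζ} and table 6 has {α, β, γ, δ, ζ}, leaving only ε.
Round 4, table 2: round 4 has {γ, δ, ε, ζ} and table 2 has {α, γ, δ, ζ}, leaving only β.
Round 4, table 3: round 4 has {β, γ, δ, ε, ζ} and table 3 has {γ, δ, ε, ζ}, leaving only α.
So round 4 reads: δ β α ζ γ ε.

δ β α ζ γ ε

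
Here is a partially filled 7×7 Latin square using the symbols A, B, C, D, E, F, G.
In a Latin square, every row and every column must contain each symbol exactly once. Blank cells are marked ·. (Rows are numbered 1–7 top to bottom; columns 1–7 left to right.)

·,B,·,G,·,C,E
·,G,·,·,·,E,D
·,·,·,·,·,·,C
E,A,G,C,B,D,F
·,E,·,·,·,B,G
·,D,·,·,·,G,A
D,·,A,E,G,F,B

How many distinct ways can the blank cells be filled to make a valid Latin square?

15

Row 1, column 1: eliminating its row and column leaves {A, F}.
Row 1, column 3: eliminating its row and column leaves {D, F}.
Row 1, column 5: eliminating its row and column leaves {A, D, F}.
Row 2, column 1: eliminating its row and column leaves {A, B, C, F}.
Row 2, column 3: eliminating its row and column leaves {B, C, F}.
Row 2, column 4: eliminating its row and column leaves {A, B, F}.
Row 2, column 5: eliminating its row and column leaves {A, C, F}.
Row 3, column 1: eliminating its row and column leaves {A, B, F, G}.
Row 3, column 2: eliminating its row and column leaves {F}.
Row 3, column 3: eliminating its row and column leaves {B, D, E, F}.
Row 3, column 4: eliminating its row and column leaves {A, B, D, F}.
Row 3, column 5: eliminating its row and column leaves {A, D, E, F}.
Row 3, column 6: eliminating its row and column leaves {A}.
Row 5, column 1: eliminating its row and column leaves {A, C, F}.
Row 5, column 3: eliminating its row and column leaves {C, D, F}.
Row 5, column 4: eliminating its row and column leaves {A, D, F}.
Row 5, column 5: eliminating its row and column leaves {A, C, D, F}.
Row 6, column 1: eliminating its row and column leaves {B, C, F}.
Row 6, column 3: eliminating its row and column leaves {B, C, E, F}.
Row 6, column 4: eliminating its row and column leaves {B, F}.
Row 6, column 5: eliminating its row and column leaves {C, E, F}.
Row 7, column 2: eliminating its row and column leaves {C}.
Enumerating the assignments across these blanks that avoid any row or column repeat gives 15 completions.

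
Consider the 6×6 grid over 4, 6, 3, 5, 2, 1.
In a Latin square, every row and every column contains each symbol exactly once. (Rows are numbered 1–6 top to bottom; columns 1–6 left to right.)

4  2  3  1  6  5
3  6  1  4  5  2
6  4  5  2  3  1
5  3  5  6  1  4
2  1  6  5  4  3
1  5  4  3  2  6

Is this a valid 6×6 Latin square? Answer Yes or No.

Column 3 contains 5 twice (at rows 3 and 4), so it is not a permutation.

No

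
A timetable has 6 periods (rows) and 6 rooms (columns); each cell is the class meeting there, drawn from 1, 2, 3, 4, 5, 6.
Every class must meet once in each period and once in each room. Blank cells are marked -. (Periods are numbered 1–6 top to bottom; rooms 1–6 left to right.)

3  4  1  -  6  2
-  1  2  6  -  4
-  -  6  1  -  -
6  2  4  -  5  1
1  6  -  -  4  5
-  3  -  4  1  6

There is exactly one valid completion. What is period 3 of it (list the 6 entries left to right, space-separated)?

4 5 6 1 2 3

Period 3, room 2: period 3 has {1, 6} and room 2 has {1, 2, 3, 4, 6}, leaving only 5.
Period 3, room 6: period 3 has {1, 5, 6} and room 6 has {1, 2, 4, 5, 6}, leaving only 3.
Period 3, room 5: period 3 has {1, 3, 5, 6} and room 5 has {1, 4, 5, 6}, leaving only 2.
Period 3, room 1: period 3 has {1, 2, 3, 5, 6} and room 1 has {1, 3, 6}, leaving only 4.
So period 3 reads: 4 5 6 1 2 3.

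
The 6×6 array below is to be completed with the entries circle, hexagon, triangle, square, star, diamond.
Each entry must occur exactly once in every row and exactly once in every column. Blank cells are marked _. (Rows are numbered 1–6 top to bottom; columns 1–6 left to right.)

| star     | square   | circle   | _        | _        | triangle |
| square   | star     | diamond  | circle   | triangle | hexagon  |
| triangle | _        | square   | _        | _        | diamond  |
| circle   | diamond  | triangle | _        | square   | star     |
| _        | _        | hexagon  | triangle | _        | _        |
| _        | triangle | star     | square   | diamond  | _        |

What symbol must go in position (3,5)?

Row 1, column 5: row 1 has {circle, triangle, square, star} and column 5 has {triangle, square, diamond}, leaving only hexagon.
Row 1, column 4: row 1 has {circle, hexagon, triangle, square, star} and column 4 has {circle, triangle, square}, leaving only diamond.
Row 4, column 4: row 4 has {circle, triangle, square, star, diamond} and column 4 has {circle, triangle, square, diamond}, leaving only hexagon.
Row 3, column 4: row 3 has {triangle, square, diamond} and column 4 has {circle, hexagon, triangle, square, diamond}, leaving only star.
Row 3 already has {triangle, square, star, diamond} and column 5 already has {hexagon, triangle, square, diamond}, so row 3, column 5 must be circle.

circle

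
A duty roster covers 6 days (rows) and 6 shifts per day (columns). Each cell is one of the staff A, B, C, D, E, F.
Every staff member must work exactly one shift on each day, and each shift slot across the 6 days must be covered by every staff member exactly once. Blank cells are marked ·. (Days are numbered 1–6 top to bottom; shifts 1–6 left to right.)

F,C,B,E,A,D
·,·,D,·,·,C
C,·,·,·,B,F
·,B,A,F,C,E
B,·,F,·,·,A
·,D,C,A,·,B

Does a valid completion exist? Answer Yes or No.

No day or shift among the givens repeats a symbol, and propagating forced cells runs into no contradiction.
One valid completion exists (for instance, F C B E A D / A F D B E C / C A E D B F / D B A F C E / B E F C D A / E D C A F B).

Yes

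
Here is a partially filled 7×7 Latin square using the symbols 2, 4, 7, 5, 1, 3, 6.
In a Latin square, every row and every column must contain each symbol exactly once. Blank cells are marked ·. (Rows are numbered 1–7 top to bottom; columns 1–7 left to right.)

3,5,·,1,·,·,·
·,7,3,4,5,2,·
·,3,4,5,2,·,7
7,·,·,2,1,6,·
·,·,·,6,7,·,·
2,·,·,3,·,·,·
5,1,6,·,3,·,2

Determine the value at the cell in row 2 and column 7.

6

Row 3, column 6: row 3 has {2, 4, 7, 5, 3} and column 6 has {2, 6}, leaving only 1.
Row 3, column 1: row 3 has {2, 4, 7, 5, 1, 3} and column 1 has {2, 7, 5, 3}, leaving only 6.
Row 2, column 1: row 2 has {2, 4, 7, 5, 3} and column 1 has {2, 7, 5, 3, 6}, leaving only 1.
Row 2 already has {2, 4, 7, 5, 1, 3} and column 7 already has {2, 7}, so row 2, column 7 must be 6.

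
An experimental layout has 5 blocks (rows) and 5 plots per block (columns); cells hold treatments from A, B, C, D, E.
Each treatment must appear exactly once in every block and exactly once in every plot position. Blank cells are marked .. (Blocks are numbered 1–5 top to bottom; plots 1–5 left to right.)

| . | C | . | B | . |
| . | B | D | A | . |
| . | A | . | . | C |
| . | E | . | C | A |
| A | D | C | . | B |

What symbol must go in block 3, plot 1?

B

Block 2, plot 5: block 2 has {A, B, D} and plot 5 has {A, B, C}, leaving only E.
Block 1, plot 5: block 1 has {B, C} and plot 5 has {A, B, C, E}, leaving only D.
Block 1, plot 1: block 1 has {B, C, D} and plot 1 has {A}, leaving only E.
Block 1, plot 3: block 1 has {B, C, D, E} and plot 3 has {C, D}, leaving only A.
Block 2, plot 1: block 2 has {A, B, D, E} and plot 1 has {A, E}, leaving only C.
Block 4, plot 3: block 4 has {A, C, E} and plot 3 has {A, C, D}, leaving only B.
Block 3, plot 3: block 3 has {A, C} and plot 3 has {A, B, C, D}, leaving only E.
Block 3, plot 4: block 3 has {A, C, E} and plot 4 has {A, B, C}, leaving only D.
Block 3 already has {A, C, D, E} and plot 1 already has {A, C, E}, so block 3, plot 1 must be B.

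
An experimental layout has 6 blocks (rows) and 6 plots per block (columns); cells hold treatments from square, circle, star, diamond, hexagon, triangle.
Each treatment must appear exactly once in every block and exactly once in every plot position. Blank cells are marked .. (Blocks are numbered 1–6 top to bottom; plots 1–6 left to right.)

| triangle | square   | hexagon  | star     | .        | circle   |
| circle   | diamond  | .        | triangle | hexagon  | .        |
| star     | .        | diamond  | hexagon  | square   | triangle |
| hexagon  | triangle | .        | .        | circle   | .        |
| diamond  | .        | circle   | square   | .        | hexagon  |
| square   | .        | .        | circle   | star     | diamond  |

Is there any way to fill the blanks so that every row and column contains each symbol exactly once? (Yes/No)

Yes

No block or plot among the givens repeats a symbol, and propagating forced cells runs into no contradiction.
One valid completion exists (for instance, triangle square hexagon star diamond circle / circle diamond square triangle hexagon star / star circle diamond hexagon square triangle / hexagon triangle star diamond circle square / diamond star circle square triangle hexagon / square hexagon triangle circle star diamond).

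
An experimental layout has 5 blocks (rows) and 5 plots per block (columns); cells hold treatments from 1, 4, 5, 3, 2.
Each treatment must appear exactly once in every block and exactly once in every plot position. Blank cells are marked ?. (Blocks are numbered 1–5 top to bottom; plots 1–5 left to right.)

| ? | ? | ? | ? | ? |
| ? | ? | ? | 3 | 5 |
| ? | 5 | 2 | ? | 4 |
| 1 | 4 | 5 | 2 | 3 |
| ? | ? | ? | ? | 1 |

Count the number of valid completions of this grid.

3

Block 1, plot 1: eliminating its block and plot leaves {4, 5, 3, 2}.
Block 1, plot 2: eliminating its block and plot leaves {1, 3, 2}.
Block 1, plot 3: eliminating its block and plot leaves {1, 4, 3}.
Block 1, plot 4: eliminating its block and plot leaves {1, 4, 5}.
Block 1, plot 5: eliminating its block and plot leaves {2}.
Block 2, plot 1: eliminating its block and plot leaves {4, 2}.
Block 2, plot 2: eliminating its block and plot leaves {1, 2}.
Block 2, plot 3: eliminating its block and plot leaves {1, 4}.
Block 3, plot 1: eliminating its block and plot leaves {3}.
Block 3, plot 4: eliminating its block and plot leaves {1}.
Block 5, plot 1: eliminating its block and plot leaves {4, 5, 3, 2}.
Block 5, plot 2: eliminating its block and plot leaves {3, 2}.
Block 5, plot 3: eliminating its block and plot leaves {4, 3}.
Block 5, plot 4: eliminating its block and plot leaves {4, 5}.
Enumerating the assignments across these blanks that avoid any block or plot repeat gives 3 completions.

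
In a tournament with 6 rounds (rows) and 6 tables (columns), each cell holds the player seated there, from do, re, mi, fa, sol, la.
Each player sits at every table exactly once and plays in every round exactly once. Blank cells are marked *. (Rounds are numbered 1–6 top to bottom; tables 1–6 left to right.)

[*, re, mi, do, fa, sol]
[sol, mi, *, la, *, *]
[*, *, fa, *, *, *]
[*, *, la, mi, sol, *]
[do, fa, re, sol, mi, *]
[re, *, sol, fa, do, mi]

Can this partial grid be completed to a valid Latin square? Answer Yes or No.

No round or table among the givens repeats a symbol, and propagating forced cells runs into no contradiction.
One valid completion exists (for instance, la re mi do fa sol / sol mi do la re fa / mi sol fa re la do / fa do la mi sol re / do fa re sol mi la / re la sol fa do mi).

Yes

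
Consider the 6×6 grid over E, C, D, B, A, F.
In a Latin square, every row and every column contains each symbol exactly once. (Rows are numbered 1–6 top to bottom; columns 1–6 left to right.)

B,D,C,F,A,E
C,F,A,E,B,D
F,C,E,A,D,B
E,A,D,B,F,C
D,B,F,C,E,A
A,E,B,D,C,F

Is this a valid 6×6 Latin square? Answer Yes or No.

Each row is a permutation of the 6 symbols, and so is each column.

Yes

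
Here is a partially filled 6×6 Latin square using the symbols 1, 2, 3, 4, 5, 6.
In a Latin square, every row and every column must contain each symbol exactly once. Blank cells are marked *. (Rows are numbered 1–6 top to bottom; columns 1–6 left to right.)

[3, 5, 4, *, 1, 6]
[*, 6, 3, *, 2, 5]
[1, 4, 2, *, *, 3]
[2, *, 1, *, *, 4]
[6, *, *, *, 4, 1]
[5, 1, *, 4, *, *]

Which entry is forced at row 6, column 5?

3

Row 1, column 4: row 1 has {1, 3, 4, 5, 6} and column 4 has {4}, leaving only 2.
Row 2, column 1: row 2 has {2, 3, 5, 6} and column 1 has {1, 2, 3, 5, 6}, leaving only 4.
Row 2, column 4: row 2 has {2, 3, 4, 5, 6} and column 4 has {2, 4}, leaving only 1.
Row 4, column 2: row 4 has {1, 2, 4} and column 2 has {1, 4, 5, 6}, leaving only 3.
Row 5, column 2: row 5 has {1, 4, 6} and column 2 has {1, 3, 4, 5, 6}, leaving only 2.
Row 5, column 3: row 5 has {1, 2, 4, 6} and column 3 has {1, 2, 3, 4}, leaving only 5.
Row 5, column 4: row 5 has {1, 2, 4, 5, 6} and column 4 has {1, 2, 4}, leaving only 3.
Row 6, column 3: row 6 has {1, 4, 5} and column 3 has {1, 2, 3, 4, 5}, leaving only 6.
Row 6 already has {1, 4, 5, 6} and column 5 already has {1, 2, 4}, so row 6, column 5 must be 3.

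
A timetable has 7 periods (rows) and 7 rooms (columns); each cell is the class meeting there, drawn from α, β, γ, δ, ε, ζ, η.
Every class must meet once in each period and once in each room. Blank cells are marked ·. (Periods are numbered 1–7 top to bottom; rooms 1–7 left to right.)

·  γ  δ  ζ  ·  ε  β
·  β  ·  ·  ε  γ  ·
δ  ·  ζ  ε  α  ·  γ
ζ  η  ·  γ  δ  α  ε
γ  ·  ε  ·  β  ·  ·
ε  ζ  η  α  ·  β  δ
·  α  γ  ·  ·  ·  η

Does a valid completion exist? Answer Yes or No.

Period 3, room 2: period 3 together with room 2 already contain {α, β, γ, δ, ε, ζ, η} — every symbol — so nothing can go there. The grid has no valid completion.

No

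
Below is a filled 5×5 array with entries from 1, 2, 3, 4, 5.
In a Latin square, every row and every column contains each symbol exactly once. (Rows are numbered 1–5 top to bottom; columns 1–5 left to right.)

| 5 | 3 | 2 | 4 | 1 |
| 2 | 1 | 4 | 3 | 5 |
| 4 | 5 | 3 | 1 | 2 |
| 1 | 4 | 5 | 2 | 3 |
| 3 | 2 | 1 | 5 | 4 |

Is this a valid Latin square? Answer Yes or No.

Yes

Each row is a permutation of the 5 symbols, and so is each column.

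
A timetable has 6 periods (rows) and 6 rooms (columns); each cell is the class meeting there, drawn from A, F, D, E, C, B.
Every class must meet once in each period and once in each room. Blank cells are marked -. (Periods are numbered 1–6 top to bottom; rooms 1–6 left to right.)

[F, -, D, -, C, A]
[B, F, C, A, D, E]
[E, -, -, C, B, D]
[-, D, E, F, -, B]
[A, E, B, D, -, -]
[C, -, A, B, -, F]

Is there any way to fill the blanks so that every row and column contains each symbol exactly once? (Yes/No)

No

Period 4, room 1: period 4 together with room 1 already contain {A, F, D, E, C, B} — every symbol — so nothing can go there. The grid has no valid completion.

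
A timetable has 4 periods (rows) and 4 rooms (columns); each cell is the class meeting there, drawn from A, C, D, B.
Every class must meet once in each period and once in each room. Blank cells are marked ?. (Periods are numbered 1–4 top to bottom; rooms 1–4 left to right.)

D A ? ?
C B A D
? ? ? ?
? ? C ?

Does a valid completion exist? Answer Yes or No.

Yes

No period or room among the givens repeats a symbol, and propagating forced cells runs into no contradiction.
One valid completion exists (for instance, D A B C / C B A D / B C D A / A D C B).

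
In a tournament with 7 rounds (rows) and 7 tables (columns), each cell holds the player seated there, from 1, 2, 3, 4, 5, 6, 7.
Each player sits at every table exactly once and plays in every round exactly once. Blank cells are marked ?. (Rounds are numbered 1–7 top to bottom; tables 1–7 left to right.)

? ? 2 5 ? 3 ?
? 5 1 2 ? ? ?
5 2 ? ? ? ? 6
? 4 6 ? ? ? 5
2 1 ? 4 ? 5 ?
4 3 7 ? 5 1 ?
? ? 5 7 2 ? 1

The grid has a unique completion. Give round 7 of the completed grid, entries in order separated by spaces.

Round 7, table 2: round 7 has {1, 2, 5, 7} and table 2 has {1, 2, 3, 4, 5}, leaving only 6.
Round 7, table 1: round 7 has {1, 2, 5, 6, 7} and table 1 has {2, 4, 5}, leaving only 3.
Round 7, table 6: round 7 has {1, 2, 3, 5, 6, 7} and table 6 has {1, 3, 5}, leaving only 4.
So round 7 reads: 3 6 5 7 2 4 1.

3 6 5 7 2 4 1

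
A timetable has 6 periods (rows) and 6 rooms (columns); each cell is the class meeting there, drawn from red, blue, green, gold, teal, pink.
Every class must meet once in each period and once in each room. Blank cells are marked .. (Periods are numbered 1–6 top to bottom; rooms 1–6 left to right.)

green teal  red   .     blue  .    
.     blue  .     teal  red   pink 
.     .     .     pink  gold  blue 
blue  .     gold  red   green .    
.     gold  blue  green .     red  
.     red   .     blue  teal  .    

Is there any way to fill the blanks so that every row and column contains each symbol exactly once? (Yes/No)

No

Period 1, room 4: period 1 has {red, blue, green, teal} and room 4 has {red, blue, green, teal, pink}, so it must be gold.
Now period 1, room 6: period 1 together with room 6 already contain {red, blue, green, gold, teal, pink} — every symbol — so nothing can go there. The grid has no valid completion.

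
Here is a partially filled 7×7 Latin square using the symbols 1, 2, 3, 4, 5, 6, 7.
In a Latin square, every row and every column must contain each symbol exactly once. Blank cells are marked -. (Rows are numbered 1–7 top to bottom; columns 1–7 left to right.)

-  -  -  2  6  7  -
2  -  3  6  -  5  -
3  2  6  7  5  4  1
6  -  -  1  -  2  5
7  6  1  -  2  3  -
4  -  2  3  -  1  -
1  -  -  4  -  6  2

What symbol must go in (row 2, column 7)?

7

Row 1, column 1: row 1 has {2, 6, 7} and column 1 has {1, 2, 3, 4, 6, 7}, leaving only 5.
Row 1, column 3: row 1 has {2, 5, 6, 7} and column 3 has {1, 2, 3, 6}, leaving only 4.
Row 1, column 7: row 1 has {2, 4, 5, 6, 7} and column 7 has {1, 2, 5}, leaving only 3.
Row 1, column 2: row 1 has {2, 3, 4, 5, 6, 7} and column 2 has {2, 6}, leaving only 1.
Row 4, column 3: row 4 has {1, 2, 5, 6} and column 3 has {1, 2, 3, 4, 6}, leaving only 7.
Row 5, column 4: row 5 has {1, 2, 3, 6, 7} and column 4 has {1, 2, 3, 4, 6, 7}, leaving only 5.
Row 5, column 7: row 5 has {1, 2, 3, 5, 6, 7} and column 7 has {1, 2, 3, 5}, leaving only 4.
Row 2 already has {2, 3, 5, 6} and column 7 already has {1, 2, 3, 4, 5}, so row 2, column 7 must be 7.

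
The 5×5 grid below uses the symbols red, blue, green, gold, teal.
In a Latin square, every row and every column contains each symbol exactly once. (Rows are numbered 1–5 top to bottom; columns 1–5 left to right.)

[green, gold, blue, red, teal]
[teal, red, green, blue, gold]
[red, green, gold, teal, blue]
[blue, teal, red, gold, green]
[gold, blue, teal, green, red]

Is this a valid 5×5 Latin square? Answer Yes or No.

Each row is a permutation of the 5 symbols, and so is each column.

Yes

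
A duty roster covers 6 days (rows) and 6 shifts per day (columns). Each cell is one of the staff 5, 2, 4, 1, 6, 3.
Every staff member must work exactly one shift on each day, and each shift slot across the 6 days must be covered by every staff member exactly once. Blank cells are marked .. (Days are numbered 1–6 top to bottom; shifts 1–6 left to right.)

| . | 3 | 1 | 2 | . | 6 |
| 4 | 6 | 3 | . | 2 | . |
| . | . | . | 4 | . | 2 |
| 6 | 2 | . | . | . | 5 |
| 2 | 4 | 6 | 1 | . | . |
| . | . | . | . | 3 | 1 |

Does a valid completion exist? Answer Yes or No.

No

Day 2, shift 6: day 2 together with shift 6 already contain {5, 2, 4, 1, 6, 3} — every symbol — so nothing can go there. The grid has no valid completion.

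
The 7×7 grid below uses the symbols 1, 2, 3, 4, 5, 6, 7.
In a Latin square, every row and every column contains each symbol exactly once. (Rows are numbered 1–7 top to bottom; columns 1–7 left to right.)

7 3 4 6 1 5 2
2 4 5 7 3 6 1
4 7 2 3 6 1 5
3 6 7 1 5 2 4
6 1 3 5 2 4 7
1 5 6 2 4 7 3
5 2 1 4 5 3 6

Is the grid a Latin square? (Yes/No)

No

Column 5 contains 5 twice (at rows 4 and 7), so it is not a permutation.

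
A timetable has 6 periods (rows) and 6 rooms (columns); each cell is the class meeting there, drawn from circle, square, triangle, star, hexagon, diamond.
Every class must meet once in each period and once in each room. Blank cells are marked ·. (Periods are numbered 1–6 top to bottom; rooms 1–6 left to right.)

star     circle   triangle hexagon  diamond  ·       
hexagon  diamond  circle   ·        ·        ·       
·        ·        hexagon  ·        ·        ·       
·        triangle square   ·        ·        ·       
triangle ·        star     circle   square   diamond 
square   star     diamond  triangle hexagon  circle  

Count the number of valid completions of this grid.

3

Period 1, room 6: eliminating its period and room leaves {square}.
Period 2, room 4: eliminating its period and room leaves {square, star}.
Period 2, room 5: eliminating its period and room leaves {triangle, star}.
Period 2, room 6: eliminating its period and room leaves {square, triangle, star}.
Period 3, room 1: eliminating its period and room leaves {circle, diamond}.
Period 3, room 2: eliminating its period and room leaves {square}.
Period 3, room 4: eliminating its period and room leaves {square, star, diamond}.
Period 3, room 5: eliminating its period and room leaves {circle, triangle, star}.
Period 3, room 6: eliminating its period and room leaves {square, triangle, star}.
Period 4, room 1: eliminating its period and room leaves {circle, diamond}.
Period 4, room 4: eliminating its period and room leaves {star, diamond}.
Period 4, room 5: eliminating its period and room leaves {circle, star}.
Period 4, room 6: eliminating its period and room leaves {star, hexagon}.
Period 5, room 2: eliminating its period and room leaves {hexagon}.
Enumerating the assignments across these blanks that avoid any period or room repeat gives 3 completions.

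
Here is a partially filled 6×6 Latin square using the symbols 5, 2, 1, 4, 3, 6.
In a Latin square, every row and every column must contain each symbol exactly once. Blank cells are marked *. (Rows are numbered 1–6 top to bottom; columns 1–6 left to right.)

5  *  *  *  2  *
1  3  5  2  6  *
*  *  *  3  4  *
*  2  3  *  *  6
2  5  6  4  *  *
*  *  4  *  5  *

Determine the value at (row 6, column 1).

3

Row 1, column 3: row 1 has {5, 2} and column 3 has {5, 4, 3, 6}, leaving only 1.
Row 1, column 4: row 1 has {5, 2, 1} and column 4 has {2, 4, 3}, leaving only 6.
Row 1, column 2: row 1 has {5, 2, 1, 6} and column 2 has {5, 2, 3}, leaving only 4.
Row 1, column 6: row 1 has {5, 2, 1, 4, 6} and column 6 has {6}, leaving only 3.
Row 2, column 6: row 2 has {5, 2, 1, 3, 6} and column 6 has {3, 6}, leaving only 4.
Row 3, column 1: row 3 has {4, 3} and column 1 has {5, 2, 1}, leaving only 6.
Row 6 already has {5, 4} and column 1 already has {5, 2, 1, 6}, so row 6, column 1 must be 3.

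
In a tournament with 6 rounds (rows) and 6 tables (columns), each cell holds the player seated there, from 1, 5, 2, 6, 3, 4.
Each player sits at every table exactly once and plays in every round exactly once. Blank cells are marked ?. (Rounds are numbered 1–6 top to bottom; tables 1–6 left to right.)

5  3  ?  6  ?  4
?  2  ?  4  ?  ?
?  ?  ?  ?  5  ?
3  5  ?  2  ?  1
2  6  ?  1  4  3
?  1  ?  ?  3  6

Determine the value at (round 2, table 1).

Round 2, table 6: round 2 has {2, 4} and table 6 has {1, 6, 3, 4}, leaving only 5.
Round 3, table 2: round 3 has {5} and table 2 has {1, 5, 2, 6, 3}, leaving only 4.
Round 3, table 4: round 3 has {5, 4} and table 4 has {1, 2, 6, 4}, leaving only 3.
Round 3, table 6: round 3 has {5, 3, 4} and table 6 has {1, 5, 6, 3, 4}, leaving only 2.
Round 4, table 5: round 4 has {1, 5, 2, 3} and table 5 has {5, 3, 4}, leaving only 6.
Round 2, table 5: round 2 has {5, 2, 4} and table 5 has {5, 6, 3, 4}, leaving only 1.
Round 2 already has {1, 5, 2, 4} and table 1 already has {5, 2, 3}, so round 2, table 1 must be 6.

6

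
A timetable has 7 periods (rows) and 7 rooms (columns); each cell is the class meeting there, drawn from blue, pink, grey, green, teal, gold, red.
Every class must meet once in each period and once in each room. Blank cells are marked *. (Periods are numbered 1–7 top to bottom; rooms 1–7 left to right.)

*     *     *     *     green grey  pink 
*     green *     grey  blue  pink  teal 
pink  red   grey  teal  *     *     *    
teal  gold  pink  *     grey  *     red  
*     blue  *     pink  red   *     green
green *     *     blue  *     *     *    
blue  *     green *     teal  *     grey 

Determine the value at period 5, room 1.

Period 1, room 2: period 1 has {pink, grey, green} and room 2 has {blue, green, gold, red}, leaving only teal.
Period 3, room 5: period 3 has {pink, grey, teal, red} and room 5 has {blue, grey, green, teal, red}, leaving only gold.
Period 3, room 7: period 3 has {pink, grey, teal, gold, red} and room 7 has {pink, grey, green, teal, red}, leaving only blue.
Period 3, room 6: period 3 has {blue, pink, grey, teal, gold, red} and room 6 has {pink, grey}, leaving only green.
Period 4, room 4: period 4 has {pink, grey, teal, gold, red} and room 4 has {blue, pink, grey, teal}, leaving only green.
Period 4, room 6: period 4 has {pink, grey, green, teal, gold, red} and room 6 has {pink, grey, green}, leaving only blue.
Period 6, room 5: period 6 has {blue, green} and room 5 has {blue, grey, green, teal, gold, red}, leaving only pink.
Period 6, room 2: period 6 has {blue, pink, green} and room 2 has {blue, green, teal, gold, red}, leaving only grey.
Period 6, room 7: period 6 has {blue, pink, grey, green} and room 7 has {blue, pink, grey, green, teal, red}, leaving only gold.
Period 7, room 2: period 7 has {blue, grey, green, teal} and room 2 has {blue, grey, green, teal, gold, red}, leaving only pink.
Period 5, room 1 is narrowed to {grey, gold}.
If it were gold, then period 2, room 1 would be left with no valid symbol.
So period 5, room 1 must be grey.

grey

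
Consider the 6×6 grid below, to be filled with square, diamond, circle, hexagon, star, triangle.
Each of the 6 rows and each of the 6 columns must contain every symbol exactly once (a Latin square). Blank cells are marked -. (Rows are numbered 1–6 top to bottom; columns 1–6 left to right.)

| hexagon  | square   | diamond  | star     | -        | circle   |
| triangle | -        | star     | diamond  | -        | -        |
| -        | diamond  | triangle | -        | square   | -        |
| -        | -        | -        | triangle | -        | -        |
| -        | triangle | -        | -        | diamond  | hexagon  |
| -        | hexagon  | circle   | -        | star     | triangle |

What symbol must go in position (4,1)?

Row 1, column 5: row 1 has {square, diamond, circle, hexagon, star} and column 5 has {square, diamond, star}, leaving only triangle.
Row 2, column 2: row 2 has {diamond, star, triangle} and column 2 has {square, diamond, hexagon, triangle}, leaving only circle.
Row 2, column 5: row 2 has {diamond, circle, star, triangle} and column 5 has {square, diamond, star, triangle}, leaving only hexagon.
Row 2, column 6: row 2 has {diamond, circle, hexagon, star, triangle} and column 6 has {circle, hexagon, triangle}, leaving only square.
Row 3, column 6: row 3 has {square, diamond, triangle} and column 6 has {square, circle, hexagon, triangle}, leaving only star.
Row 3, column 1: row 3 has {square, diamond, star, triangle} and column 1 has {hexagon, triangle}, leaving only circle.
Row 3, column 4: row 3 has {square, diamond, circle, star, triangle} and column 4 has {diamond, star, triangle}, leaving only hexagon.
Row 4, column 2: row 4 has {triangle} and column 2 has {square, diamond, circle, hexagon, triangle}, leaving only star.
Row 4, column 5: row 4 has {star, triangle} and column 5 has {square, diamond, hexagon, star, triangle}, leaving only circle.
Row 4, column 6: row 4 has {circle, star, triangle} and column 6 has {square, circle, hexagon, star, triangle}, leaving only diamond.
Row 4 already has {diamond, circle, star, triangle} and column 1 already has {circle, hexagon, triangle}, so row 4, column 1 must be square.

square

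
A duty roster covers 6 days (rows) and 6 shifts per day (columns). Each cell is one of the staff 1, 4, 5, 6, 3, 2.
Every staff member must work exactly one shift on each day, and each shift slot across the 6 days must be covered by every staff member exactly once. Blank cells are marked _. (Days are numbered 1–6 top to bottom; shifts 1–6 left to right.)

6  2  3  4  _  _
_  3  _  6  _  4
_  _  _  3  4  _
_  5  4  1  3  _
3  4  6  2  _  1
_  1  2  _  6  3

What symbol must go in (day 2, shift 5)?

Day 1, shift 6: day 1 has {4, 6, 3, 2} and shift 6 has {1, 4, 3}, leaving only 5.
Day 1, shift 5: day 1 has {4, 5, 6, 3, 2} and shift 5 has {4, 6, 3}, leaving only 1.
Day 3, shift 2: day 3 has {4, 3} and shift 2 has {1, 4, 5, 3, 2}, leaving only 6.
Day 3, shift 6: day 3 has {4, 6, 3} and shift 6 has {1, 4, 5, 3}, leaving only 2.
Day 4, shift 1: day 4 has {1, 4, 5, 3} and shift 1 has {6, 3}, leaving only 2.
Day 4, shift 6: day 4 has {1, 4, 5, 3, 2} and shift 6 has {1, 4, 5, 3, 2}, leaving only 6.
Day 5, shift 5: day 5 has {1, 4, 6, 3, 2} and shift 5 has {1, 4, 6, 3}, leaving only 5.
Day 2 already has {4, 6, 3} and shift 5 already has {1, 4, 5, 6, 3}, so day 2, shift 5 must be 2.

2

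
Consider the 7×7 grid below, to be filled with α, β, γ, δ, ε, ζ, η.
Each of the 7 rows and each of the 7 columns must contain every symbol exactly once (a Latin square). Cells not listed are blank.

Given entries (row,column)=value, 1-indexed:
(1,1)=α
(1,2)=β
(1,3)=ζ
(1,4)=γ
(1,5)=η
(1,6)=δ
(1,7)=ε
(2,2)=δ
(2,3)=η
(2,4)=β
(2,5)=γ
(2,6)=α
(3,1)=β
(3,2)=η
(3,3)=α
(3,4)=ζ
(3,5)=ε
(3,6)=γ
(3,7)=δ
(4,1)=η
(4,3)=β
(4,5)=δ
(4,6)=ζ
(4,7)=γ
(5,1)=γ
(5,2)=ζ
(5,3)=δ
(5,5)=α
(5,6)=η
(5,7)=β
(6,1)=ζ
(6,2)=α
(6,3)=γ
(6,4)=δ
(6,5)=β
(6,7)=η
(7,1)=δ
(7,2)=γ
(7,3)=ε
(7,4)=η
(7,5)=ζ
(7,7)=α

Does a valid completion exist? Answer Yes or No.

No row or column among the givens repeats a symbol, and propagating forced cells runs into no contradiction.
One valid completion exists (for instance, α β ζ γ η δ ε / ε δ η β γ α ζ / β η α ζ ε γ δ / η ε β α δ ζ γ / γ ζ δ ε α η β / ζ α γ δ β ε η / δ γ ε η ζ β α).

Yes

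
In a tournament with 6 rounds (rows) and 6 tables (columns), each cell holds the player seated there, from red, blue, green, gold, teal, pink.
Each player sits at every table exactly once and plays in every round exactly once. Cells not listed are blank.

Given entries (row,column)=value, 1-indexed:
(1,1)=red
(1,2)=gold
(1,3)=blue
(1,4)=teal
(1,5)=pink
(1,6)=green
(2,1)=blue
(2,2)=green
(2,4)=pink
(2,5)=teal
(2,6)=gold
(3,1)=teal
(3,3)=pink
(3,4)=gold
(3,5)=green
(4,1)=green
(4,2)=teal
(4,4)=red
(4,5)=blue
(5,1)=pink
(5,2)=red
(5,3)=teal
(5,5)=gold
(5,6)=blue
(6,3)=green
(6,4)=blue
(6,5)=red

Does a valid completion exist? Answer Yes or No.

No round or table among the givens repeats a symbol, and propagating forced cells runs into no contradiction.
One valid completion exists (for instance, red gold blue teal pink green / blue green red pink teal gold / teal blue pink gold green red / green teal gold red blue pink / pink red teal green gold blue / gold pink green blue red teal).

Yes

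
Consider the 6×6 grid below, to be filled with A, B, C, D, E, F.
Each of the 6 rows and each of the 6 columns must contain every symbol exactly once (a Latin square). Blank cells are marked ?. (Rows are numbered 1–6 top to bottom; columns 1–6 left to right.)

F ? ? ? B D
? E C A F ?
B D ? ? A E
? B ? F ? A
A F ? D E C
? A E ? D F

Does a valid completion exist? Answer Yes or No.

No row or column among the givens repeats a symbol, and propagating forced cells runs into no contradiction.
One valid completion exists (for instance, F C A E B D / D E C A F B / B D F C A E / E B D F C A / A F B D E C / C A E B D F).

Yes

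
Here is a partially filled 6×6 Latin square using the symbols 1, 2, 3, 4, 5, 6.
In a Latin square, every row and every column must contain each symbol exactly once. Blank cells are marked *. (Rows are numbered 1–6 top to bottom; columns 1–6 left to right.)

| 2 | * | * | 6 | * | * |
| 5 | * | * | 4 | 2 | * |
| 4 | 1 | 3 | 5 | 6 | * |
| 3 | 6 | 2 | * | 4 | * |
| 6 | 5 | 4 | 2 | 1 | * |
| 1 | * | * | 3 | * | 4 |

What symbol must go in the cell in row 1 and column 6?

Row 2, column 2: row 2 has {2, 4, 5} and column 2 has {1, 5, 6}, leaving only 3.
Row 1, column 2: row 1 has {2, 6} and column 2 has {1, 3, 5, 6}, leaving only 4.
Row 3, column 6: row 3 has {1, 3, 4, 5, 6} and column 6 has {4}, leaving only 2.
Row 4, column 4: row 4 has {2, 3, 4, 6} and column 4 has {2, 3, 4, 5, 6}, leaving only 1.
Row 4, column 6: row 4 has {1, 2, 3, 4, 6} and column 6 has {2, 4}, leaving only 5.
Row 5, column 6: row 5 has {1, 2, 4, 5, 6} and column 6 has {2, 4, 5}, leaving only 3.
Row 1 already has {2, 4, 6} and column 6 already has {2, 3, 4, 5}, so row 1, column 6 must be 1.

1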